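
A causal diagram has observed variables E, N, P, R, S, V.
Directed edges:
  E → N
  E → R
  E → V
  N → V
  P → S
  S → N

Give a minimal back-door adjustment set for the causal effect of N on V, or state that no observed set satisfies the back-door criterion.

desc(N)\{N}={V}; candidates ⊆ {E,P,R,S}.
size 0: {}; under {} N still reaches {E,P,R,S,V} ∋ V.
{E}: N⊥V given {E} in G with N→· removed — back-door holds.

N→V: minimal back-door set {E}.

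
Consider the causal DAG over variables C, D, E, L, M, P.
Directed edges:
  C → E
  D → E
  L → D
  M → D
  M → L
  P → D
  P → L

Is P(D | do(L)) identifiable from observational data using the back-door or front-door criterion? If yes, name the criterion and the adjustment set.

desc(L)\{L}={D,E}; candidates ⊆ {C,M,P}.
size 0: {}; under {} L still reaches {D,E,M,P} ∋ D.
size 1: {C}, {M}, {P}; under {C} L still reaches {D,E,M,P} ∋ D.
{M,P}: L⊥D given {M,P} in G with L→· removed — back-door holds.
P(D|do(L)) = Σ_{M,P} P(D|L,M,P)·P(M,P).

P(D|do(L)): backdoor, adjust for {M, P}.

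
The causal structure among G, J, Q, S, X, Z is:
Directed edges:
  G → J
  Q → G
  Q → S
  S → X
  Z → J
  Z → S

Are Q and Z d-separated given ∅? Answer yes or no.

Bayes-Ball from Q | ∅ reaches {G,J,S,X}.
Z ∉ reach(Q|∅) ⇒ Q ⊥ Z | ∅.

Yes — Q ⊥ Z | ∅.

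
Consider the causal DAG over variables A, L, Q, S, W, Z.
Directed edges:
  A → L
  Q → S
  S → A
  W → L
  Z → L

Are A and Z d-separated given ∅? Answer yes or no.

Bayes-Ball from A | ∅ reaches {L,Q,S}.
Z ∉ reach(A|∅) ⇒ A ⊥ Z | ∅.

Yes — A ⊥ Z | ∅.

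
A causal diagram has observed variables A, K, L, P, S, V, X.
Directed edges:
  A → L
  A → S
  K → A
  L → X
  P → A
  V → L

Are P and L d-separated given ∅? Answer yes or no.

No — P and L are d-connected given ∅.

Bayes-Ball from P | ∅ reaches {A,L,S,X}.
L ∈ reach(P|∅) ⇒ P ⊥̸ L | ∅.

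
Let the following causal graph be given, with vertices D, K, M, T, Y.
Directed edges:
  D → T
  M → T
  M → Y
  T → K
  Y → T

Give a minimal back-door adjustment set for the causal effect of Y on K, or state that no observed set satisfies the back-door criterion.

Y→K: minimal back-door set {M}.

desc(Y)\{Y}={K,T}; candidates ⊆ {D,M}.
size 0: {}; under {} Y still reaches {K,M,T} ∋ K.
{M}: Y⊥K given {M} in G with Y→· removed — back-door holds.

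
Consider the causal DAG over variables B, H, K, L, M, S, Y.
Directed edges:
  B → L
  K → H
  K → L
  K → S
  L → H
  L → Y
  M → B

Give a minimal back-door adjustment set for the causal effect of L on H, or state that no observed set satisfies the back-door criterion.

desc(L)\{L}={H,Y}; candidates ⊆ {B,K,M,S}.
size 0: {}; under {} L still reaches {B,H,K,M,S} ∋ H.
{K}: L⊥H given {K} in G with L→· removed — back-door holds.

L→H: minimal back-door set {K}.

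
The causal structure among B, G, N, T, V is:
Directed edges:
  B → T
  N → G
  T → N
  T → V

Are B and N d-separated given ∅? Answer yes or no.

No — B and N are d-connected given ∅.

Bayes-Ball from B | ∅ reaches {G,N,T,V}.
N ∈ reach(B|∅) ⇒ B ⊥̸ N | ∅.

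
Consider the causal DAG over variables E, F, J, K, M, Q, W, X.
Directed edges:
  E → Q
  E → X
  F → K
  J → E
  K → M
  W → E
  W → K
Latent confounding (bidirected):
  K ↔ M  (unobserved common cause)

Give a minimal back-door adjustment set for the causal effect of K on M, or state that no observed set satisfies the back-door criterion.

desc(K)\{K}={M}; candidates ⊆ {E,F,J,Q,W,X}.
K↔M: latent back-door arc(s) into K.
size 0: {}; under {} K still reaches {E,F,M,Q,W,X} ∋ M.
size 1: {E}, {F}, {J} …(+3); under {E} K still reaches {F,J,M,W} ∋ M.
size 2: {E,F}, {E,J}, {E,Q} …(+12); under {E,F} K still reaches {J,M,W} ∋ M.
K↔M cannot be blocked by any observed set — no back-door set.

K→M: no observed back-door set.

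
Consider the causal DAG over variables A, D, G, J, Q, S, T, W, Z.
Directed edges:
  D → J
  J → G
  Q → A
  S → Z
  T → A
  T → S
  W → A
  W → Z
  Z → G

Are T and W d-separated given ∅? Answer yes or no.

Bayes-Ball from T | ∅ reaches {A,G,S,Z}.
W ∉ reach(T|∅) ⇒ T ⊥ W | ∅.

Yes — T ⊥ W | ∅.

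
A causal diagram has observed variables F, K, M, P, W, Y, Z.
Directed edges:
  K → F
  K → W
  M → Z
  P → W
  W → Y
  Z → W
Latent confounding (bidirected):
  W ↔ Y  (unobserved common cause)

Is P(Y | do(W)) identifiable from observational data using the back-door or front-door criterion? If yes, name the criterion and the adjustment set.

desc(W)\{W}={Y}; candidates ⊆ {F,K,M,P,Z}.
W↔Y: latent back-door arc(s) into W.
size 0: {}; under {} W still reaches {F,K,M,P,Y,Z} ∋ Y.
size 1: {F}, {K}, {M} …(+2); under {F} W still reaches {K,M,P,Y,Z} ∋ Y.
size 2: {F,K}, {F,M}, {F,P} …(+7); under {F,K} W still reaches {M,P,Y,Z} ∋ Y.
W↔Y cannot be blocked by any observed set — no back-door set.
No mediator lies on a directed W→…→Y path.
Neither criterion identifies P(Y|do(W)) in this graph.

P(Y|do(W)): not identifiable (no BD/FD set).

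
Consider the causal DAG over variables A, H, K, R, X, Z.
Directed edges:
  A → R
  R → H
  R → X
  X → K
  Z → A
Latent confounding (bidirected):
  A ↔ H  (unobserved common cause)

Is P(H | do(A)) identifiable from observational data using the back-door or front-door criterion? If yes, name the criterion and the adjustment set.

P(H|do(A)): frontdoor, adjust for {R}.

desc(A)\{A}={H,K,R,X}; candidates ⊆ {Z}.
A↔H: latent back-door arc(s) into A.
size 0: {}; under {} A still reaches {H,Z} ∋ H.
size 1: {Z}; under {Z} A still reaches {H} ∋ H.
A↔H cannot be blocked by any observed set — no back-door set.
{R}: (i) intercepts every directed A→H path; (ii) no back-door A→{R}; (iii) {A} blocks every back-door {R}→H. Front-door holds.
P(H|do(A)) = Σ_{R} P(R|A) Σ_{A'} P(H|R,A')P(A').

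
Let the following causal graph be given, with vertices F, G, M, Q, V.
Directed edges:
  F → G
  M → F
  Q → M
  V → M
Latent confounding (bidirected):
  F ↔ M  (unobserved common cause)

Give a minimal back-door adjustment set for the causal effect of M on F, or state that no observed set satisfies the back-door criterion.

M→F: no observed back-door set.

desc(M)\{M}={F,G}; candidates ⊆ {Q,V}.
M↔F: latent back-door arc(s) into M.
size 0: {}; under {} M still reaches {F,G,Q,V} ∋ F.
size 1: {Q}, {V}; under {Q} M still reaches {F,G,V} ∋ F.
size 2: {Q,V}; under {Q,V} M still reaches {F,G} ∋ F.
M↔F cannot be blocked by any observed set — no back-door set.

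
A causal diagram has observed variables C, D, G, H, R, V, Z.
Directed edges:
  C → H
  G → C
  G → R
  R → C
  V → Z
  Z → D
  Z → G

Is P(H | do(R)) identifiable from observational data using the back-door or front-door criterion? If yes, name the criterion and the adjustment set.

P(H|do(R)): backdoor, adjust for {G}.

desc(R)\{R}={C,H}; candidates ⊆ {D,G,V,Z}.
size 0: {}; under {} R still reaches {C,D,G,H,V,Z} ∋ H.
{G}: R⊥H given {G} in G with R→· removed — back-door holds.
P(H|do(R)) = Σ_{G} P(H|R,G)·P(G).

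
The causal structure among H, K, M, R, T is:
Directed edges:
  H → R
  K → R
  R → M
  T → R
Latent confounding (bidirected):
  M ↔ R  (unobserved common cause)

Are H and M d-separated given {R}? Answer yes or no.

Bayes-Ball from H | {R} reaches {K,M,T}.
M ∈ reach(H|{R}) ⇒ H ⊥̸ M | {R}.

No — H and M are d-connected given {R}.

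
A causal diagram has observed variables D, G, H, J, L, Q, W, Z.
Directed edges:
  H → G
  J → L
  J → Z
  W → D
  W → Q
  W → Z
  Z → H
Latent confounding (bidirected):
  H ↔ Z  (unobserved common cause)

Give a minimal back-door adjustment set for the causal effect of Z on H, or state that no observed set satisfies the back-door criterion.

desc(Z)\{Z}={G,H}; candidates ⊆ {D,J,L,Q,W}.
Z↔H: latent back-door arc(s) into Z.
size 0: {}; under {} Z still reaches {D,G,H,J,L,Q,W} ∋ H.
size 1: {D}, {J}, {L} …(+2); under {D} Z still reaches {G,H,J,L,Q,W} ∋ H.
size 2: {D,J}, {D,L}, {D,Q} …(+7); under {D,J} Z still reaches {G,H,Q,W} ∋ H.
Z↔H cannot be blocked by any observed set — no back-door set.

Z→H: no observed back-door set.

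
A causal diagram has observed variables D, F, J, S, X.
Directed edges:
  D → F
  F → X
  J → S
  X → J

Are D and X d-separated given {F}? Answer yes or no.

Bayes-Ball from D | {F} reaches ∅.
X ∉ reach(D|{F}) ⇒ D ⊥ X | {F}.

Yes — D ⊥ X | {F}.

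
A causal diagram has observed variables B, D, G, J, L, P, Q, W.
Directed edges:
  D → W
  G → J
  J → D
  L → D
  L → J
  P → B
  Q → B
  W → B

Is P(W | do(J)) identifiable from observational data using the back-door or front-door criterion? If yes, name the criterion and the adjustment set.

desc(J)\{J}={B,D,W}; candidates ⊆ {G,L,P,Q}.
size 0: {}; under {} J still reaches {B,D,G,L,W} ∋ W.
{L}: J⊥W given {L} in G with J→· removed — back-door holds.
P(W|do(J)) = Σ_{L} P(W|J,L)·P(L).

P(W|do(J)): backdoor, adjust for {L}.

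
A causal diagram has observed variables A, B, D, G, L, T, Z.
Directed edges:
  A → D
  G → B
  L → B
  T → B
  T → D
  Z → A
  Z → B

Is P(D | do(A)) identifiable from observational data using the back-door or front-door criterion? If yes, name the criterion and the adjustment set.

P(D|do(A)): backdoor, adjust for ∅.

desc(A)\{A}={D}; candidates ⊆ {B,G,L,T,Z}.
∅: A⊥D given ∅ in G with A→· removed — back-door holds.
P(D|do(A)) = P(D|A) — no adjustment needed.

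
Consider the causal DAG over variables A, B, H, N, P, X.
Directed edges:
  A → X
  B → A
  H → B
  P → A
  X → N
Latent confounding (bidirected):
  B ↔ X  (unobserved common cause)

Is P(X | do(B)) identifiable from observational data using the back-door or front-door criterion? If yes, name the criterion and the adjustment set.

desc(B)\{B}={A,N,X}; candidates ⊆ {H,P}.
B↔X: latent back-door arc(s) into B.
size 0: {}; under {} B still reaches {H,N,X} ∋ X.
size 1: {H}, {P}; under {H} B still reaches {N,X} ∋ X.
size 2: {H,P}; under {H,P} B still reaches {N,X} ∋ X.
B↔X cannot be blocked by any observed set — no back-door set.
{A}: (i) intercepts every directed B→X path; (ii) no back-door B→{A}; (iii) {B} blocks every back-door {A}→X. Front-door holds.
P(X|do(B)) = Σ_{A} P(A|B) Σ_{B'} P(X|A,B')P(B').

P(X|do(B)): frontdoor, adjust for {A}.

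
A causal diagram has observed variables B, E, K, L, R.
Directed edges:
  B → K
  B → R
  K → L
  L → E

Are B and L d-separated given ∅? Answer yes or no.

Bayes-Ball from B | ∅ reaches {E,K,L,R}.
L ∈ reach(B|∅) ⇒ B ⊥̸ L | ∅.

No — B and L are d-connected given ∅.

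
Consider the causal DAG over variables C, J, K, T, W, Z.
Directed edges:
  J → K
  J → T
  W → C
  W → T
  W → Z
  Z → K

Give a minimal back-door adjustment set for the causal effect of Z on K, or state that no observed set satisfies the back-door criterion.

desc(Z)\{Z}={K}; candidates ⊆ {C,J,T,W}.
∅: Z⊥K given ∅ in G with Z→· removed — back-door holds.

Z→K: minimal back-door set ∅.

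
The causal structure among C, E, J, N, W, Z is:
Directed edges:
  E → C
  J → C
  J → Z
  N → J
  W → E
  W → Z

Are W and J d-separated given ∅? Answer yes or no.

Yes — W ⊥ J | ∅.

Bayes-Ball from W | ∅ reaches {C,E,Z}.
J ∉ reach(W|∅) ⇒ W ⊥ J | ∅.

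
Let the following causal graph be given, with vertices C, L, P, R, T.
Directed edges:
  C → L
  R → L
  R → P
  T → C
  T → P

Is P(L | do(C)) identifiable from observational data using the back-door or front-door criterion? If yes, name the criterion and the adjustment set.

P(L|do(C)): backdoor, adjust for ∅.

desc(C)\{C}={L}; candidates ⊆ {P,R,T}.
∅: C⊥L given ∅ in G with C→· removed — back-door holds.
P(L|do(C)) = P(L|C) — no adjustment needed.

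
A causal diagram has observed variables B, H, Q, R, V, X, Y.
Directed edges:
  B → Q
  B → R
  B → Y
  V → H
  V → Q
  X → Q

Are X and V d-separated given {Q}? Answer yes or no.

No — X and V are d-connected given {Q}.

Bayes-Ball from X | {Q} reaches {B,H,R,V,Y}.
V ∈ reach(X|{Q}) ⇒ X ⊥̸ V | {Q}.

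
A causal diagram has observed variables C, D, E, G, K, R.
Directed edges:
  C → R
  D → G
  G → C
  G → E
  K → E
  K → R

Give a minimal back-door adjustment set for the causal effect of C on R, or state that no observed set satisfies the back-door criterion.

C→R: minimal back-door set ∅.

desc(C)\{C}={R}; candidates ⊆ {D,E,G,K}.
∅: C⊥R given ∅ in G with C→· removed — back-door holds.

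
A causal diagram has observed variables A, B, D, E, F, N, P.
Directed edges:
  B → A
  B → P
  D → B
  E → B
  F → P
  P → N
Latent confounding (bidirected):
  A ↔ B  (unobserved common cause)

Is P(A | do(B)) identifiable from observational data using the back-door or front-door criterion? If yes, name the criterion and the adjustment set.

P(A|do(B)): not identifiable (no BD/FD set).

desc(B)\{B}={A,N,P}; candidates ⊆ {D,E,F}.
B↔A: latent back-door arc(s) into B.
size 0: {}; under {} B still reaches {A,D,E} ∋ A.
size 1: {D}, {E}, {F}; under {D} B still reaches {A,E} ∋ A.
size 2: {D,E}, {D,F}, {E,F}; under {D,E} B still reaches {A} ∋ A.
B↔A cannot be blocked by any observed set — no back-door set.
No mediator lies on a directed B→…→A path.
Neither criterion identifies P(A|do(B)) in this graph.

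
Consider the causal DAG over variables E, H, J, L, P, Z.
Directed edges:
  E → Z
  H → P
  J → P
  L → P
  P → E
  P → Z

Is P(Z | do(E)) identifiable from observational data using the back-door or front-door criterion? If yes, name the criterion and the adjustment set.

P(Z|do(E)): backdoor, adjust for {P}.

desc(E)\{E}={Z}; candidates ⊆ {H,J,L,P}.
size 0: {}; under {} E still reaches {H,J,L,P,Z} ∋ Z.
{P}: E⊥Z given {P} in G with E→· removed — back-door holds.
P(Z|do(E)) = Σ_{P} P(Z|E,P)·P(P).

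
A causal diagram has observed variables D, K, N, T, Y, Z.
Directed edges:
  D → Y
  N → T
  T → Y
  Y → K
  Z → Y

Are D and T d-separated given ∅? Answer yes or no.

Yes — D ⊥ T | ∅.

Bayes-Ball from D | ∅ reaches {K,Y}.
T ∉ reach(D|∅) ⇒ D ⊥ T | ∅.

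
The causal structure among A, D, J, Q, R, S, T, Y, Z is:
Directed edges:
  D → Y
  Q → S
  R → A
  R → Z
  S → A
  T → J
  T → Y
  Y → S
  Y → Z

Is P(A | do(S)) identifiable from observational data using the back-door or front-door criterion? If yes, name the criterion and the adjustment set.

desc(S)\{S}={A}; candidates ⊆ {D,J,Q,R,T,Y,Z}.
∅: S⊥A given ∅ in G with S→· removed — back-door holds.
P(A|do(S)) = P(A|S) — no adjustment needed.

P(A|do(S)): backdoor, adjust for ∅.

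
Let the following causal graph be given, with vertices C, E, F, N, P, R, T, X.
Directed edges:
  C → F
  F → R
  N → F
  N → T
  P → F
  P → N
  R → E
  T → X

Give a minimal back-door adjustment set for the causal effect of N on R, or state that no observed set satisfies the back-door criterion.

desc(N)\{N}={E,F,R,T,X}; candidates ⊆ {C,P}.
size 0: {}; under {} N still reaches {E,F,P,R} ∋ R.
{P}: N⊥R given {P} in G with N→· removed — back-door holds.

N→R: minimal back-door set {P}.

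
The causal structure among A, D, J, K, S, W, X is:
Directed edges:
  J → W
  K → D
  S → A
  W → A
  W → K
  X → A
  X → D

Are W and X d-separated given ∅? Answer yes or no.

Yes — W ⊥ X | ∅.

Bayes-Ball from W | ∅ reaches {A,D,J,K}.
X ∉ reach(W|∅) ⇒ W ⊥ X | ∅.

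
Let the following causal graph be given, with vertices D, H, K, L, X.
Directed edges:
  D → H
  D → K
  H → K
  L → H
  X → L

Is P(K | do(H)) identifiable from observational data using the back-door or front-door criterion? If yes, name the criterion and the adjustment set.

desc(H)\{H}={K}; candidates ⊆ {D,L,X}.
size 0: {}; under {} H still reaches {D,K,L,X} ∋ K.
{D}: H⊥K given {D} in G with H→· removed — back-door holds.
P(K|do(H)) = Σ_{D} P(K|H,D)·P(D).

P(K|do(H)): backdoor, adjust for {D}.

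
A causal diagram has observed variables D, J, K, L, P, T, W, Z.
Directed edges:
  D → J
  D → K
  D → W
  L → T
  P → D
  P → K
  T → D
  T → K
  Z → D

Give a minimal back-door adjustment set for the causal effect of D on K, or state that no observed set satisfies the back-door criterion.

D→K: minimal back-door set {P, T}.

desc(D)\{D}={J,K,W}; candidates ⊆ {L,P,T,Z}.
size 0: {}; under {} D still reaches {K,L,P,T,Z} ∋ K.
size 1: {L}, {P}, {T} …(+1); under {L} D still reaches {K,P,T,Z} ∋ K.
{P,T}: D⊥K given {P,T} in G with D→· removed — back-door holds.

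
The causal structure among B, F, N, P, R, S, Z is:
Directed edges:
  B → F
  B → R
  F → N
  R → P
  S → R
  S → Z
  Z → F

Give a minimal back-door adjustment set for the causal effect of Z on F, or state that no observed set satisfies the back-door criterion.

desc(Z)\{Z}={F,N}; candidates ⊆ {B,P,R,S}.
∅: Z⊥F given ∅ in G with Z→· removed — back-door holds.

Z→F: minimal back-door set ∅.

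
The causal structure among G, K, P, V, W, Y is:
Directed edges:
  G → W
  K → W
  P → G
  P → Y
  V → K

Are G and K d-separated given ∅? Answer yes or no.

Yes — G ⊥ K | ∅.

Bayes-Ball from G | ∅ reaches {P,W,Y}.
K ∉ reach(G|∅) ⇒ G ⊥ K | ∅.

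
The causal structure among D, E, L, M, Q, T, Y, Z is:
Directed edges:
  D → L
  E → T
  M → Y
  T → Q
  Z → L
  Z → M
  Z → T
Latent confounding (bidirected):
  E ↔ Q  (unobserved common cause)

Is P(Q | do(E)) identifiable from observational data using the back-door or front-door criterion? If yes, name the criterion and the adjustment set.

desc(E)\{E}={Q,T}; candidates ⊆ {D,L,M,Y,Z}.
E↔Q: latent back-door arc(s) into E.
size 0: {}; under {} E still reaches {Q} ∋ Q.
size 1: {D}, {L}, {M} …(+2); under {D} E still reaches {Q} ∋ Q.
size 2: {D,L}, {D,M}, {D,Y} …(+7); under {D,L} E still reaches {Q} ∋ Q.
E↔Q cannot be blocked by any observed set — no back-door set.
{T}: (i) intercepts every directed E→Q path; (ii) no back-door E→{T}; (iii) {E} blocks every back-door {T}→Q. Front-door holds.
P(Q|do(E)) = Σ_{T} P(T|E) Σ_{E'} P(Q|T,E')P(E').

P(Q|do(E)): frontdoor, adjust for {T}.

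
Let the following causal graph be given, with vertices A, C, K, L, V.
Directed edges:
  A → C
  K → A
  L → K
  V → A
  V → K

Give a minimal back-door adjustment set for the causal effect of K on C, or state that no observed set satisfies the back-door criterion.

desc(K)\{K}={A,C}; candidates ⊆ {L,V}.
size 0: {}; under {} K still reaches {A,C,L,V} ∋ C.
{V}: K⊥C given {V} in G with K→· removed — back-door holds.

K→C: minimal back-door set {V}.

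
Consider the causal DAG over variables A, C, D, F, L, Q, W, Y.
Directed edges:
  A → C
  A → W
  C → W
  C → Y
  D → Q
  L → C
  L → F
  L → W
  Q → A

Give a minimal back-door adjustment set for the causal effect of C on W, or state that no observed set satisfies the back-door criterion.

desc(C)\{C}={W,Y}; candidates ⊆ {A,D,F,L,Q}.
size 0: {}; under {} C still reaches {A,D,F,L,Q,W} ∋ W.
size 1: {A}, {D}, {F} …(+2); under {A} C still reaches {F,L,W} ∋ W.
{A,L}: C⊥W given {A,L} in G with C→· removed — back-door holds.

C→W: minimal back-door set {A, L}.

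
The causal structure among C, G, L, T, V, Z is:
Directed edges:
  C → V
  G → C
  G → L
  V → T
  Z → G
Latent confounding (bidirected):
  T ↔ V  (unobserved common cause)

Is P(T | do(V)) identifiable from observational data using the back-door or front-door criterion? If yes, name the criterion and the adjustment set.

desc(V)\{V}={T}; candidates ⊆ {C,G,L,Z}.
V↔T: latent back-door arc(s) into V.
size 0: {}; under {} V still reaches {C,G,L,T,Z} ∋ T.
size 1: {C}, {G}, {L} …(+1); under {C} V still reaches {T} ∋ T.
size 2: {C,G}, {C,L}, {C,Z} …(+3); under {C,G} V still reaches {T} ∋ T.
V↔T cannot be blocked by any observed set — no back-door set.
No mediator lies on a directed V→…→T path.
Neither criterion identifies P(T|do(V)) in this graph.

P(T|do(V)): not identifiable (no BD/FD set).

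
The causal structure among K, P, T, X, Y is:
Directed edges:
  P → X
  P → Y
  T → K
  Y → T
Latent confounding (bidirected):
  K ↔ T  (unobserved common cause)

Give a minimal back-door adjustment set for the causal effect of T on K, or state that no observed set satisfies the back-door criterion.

T→K: no observed back-door set.

desc(T)\{T}={K}; candidates ⊆ {P,X,Y}.
T↔K: latent back-door arc(s) into T.
size 0: {}; under {} T still reaches {K,P,X,Y} ∋ K.
size 1: {P}, {X}, {Y}; under {P} T still reaches {K,Y} ∋ K.
size 2: {P,X}, {P,Y}, {X,Y}; under {P,X} T still reaches {K,Y} ∋ K.
T↔K cannot be blocked by any observed set — no back-door set.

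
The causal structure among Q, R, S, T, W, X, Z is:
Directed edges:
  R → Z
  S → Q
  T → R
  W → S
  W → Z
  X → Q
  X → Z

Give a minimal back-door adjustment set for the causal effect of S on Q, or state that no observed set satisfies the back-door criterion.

S→Q: minimal back-door set ∅.

desc(S)\{S}={Q}; candidates ⊆ {R,T,W,X,Z}.
∅: S⊥Q given ∅ in G with S→· removed — back-door holds.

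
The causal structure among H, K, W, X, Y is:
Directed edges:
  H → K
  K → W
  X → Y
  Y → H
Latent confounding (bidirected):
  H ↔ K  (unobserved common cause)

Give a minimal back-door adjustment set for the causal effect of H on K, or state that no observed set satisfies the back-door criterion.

H→K: no observed back-door set.

desc(H)\{H}={K,W}; candidates ⊆ {X,Y}.
H↔K: latent back-door arc(s) into H.
size 0: {}; under {} H still reaches {K,W,X,Y} ∋ K.
size 1: {X}, {Y}; under {X} H still reaches {K,W,Y} ∋ K.
size 2: {X,Y}; under {X,Y} H still reaches {K,W} ∋ K.
H↔K cannot be blocked by any observed set — no back-door set.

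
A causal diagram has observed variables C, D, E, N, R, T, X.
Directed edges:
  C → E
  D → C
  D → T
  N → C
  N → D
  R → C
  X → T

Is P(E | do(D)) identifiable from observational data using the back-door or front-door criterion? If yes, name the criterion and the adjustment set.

desc(D)\{D}={C,E,T}; candidates ⊆ {N,R,X}.
size 0: {}; under {} D still reaches {C,E,N} ∋ E.
{N}: D⊥E given {N} in G with D→· removed — back-door holds.
P(E|do(D)) = Σ_{N} P(E|D,N)·P(N).

P(E|do(D)): backdoor, adjust for {N}.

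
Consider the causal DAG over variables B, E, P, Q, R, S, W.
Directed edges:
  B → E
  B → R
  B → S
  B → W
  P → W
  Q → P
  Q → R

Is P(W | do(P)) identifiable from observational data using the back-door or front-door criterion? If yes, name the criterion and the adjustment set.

P(W|do(P)): backdoor, adjust for ∅.

desc(P)\{P}={W}; candidates ⊆ {B,E,Q,R,S}.
∅: P⊥W given ∅ in G with P→· removed — back-door holds.
P(W|do(P)) = P(W|P) — no adjustment needed.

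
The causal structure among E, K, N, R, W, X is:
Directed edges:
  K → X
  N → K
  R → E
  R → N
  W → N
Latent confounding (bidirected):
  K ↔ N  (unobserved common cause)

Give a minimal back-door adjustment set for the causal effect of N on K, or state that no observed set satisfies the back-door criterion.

desc(N)\{N}={K,X}; candidates ⊆ {E,R,W}.
N↔K: latent back-door arc(s) into N.
size 0: {}; under {} N still reaches {E,K,R,W,X} ∋ K.
size 1: {E}, {R}, {W}; under {E} N still reaches {K,R,W,X} ∋ K.
size 2: {E,R}, {E,W}, {R,W}; under {E,R} N still reaches {K,W,X} ∋ K.
N↔K cannot be blocked by any observed set — no back-door set.

N→K: no observed back-door set.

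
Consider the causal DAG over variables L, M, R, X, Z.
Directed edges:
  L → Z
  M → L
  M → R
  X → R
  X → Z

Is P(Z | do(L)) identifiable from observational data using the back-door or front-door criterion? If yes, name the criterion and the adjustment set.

P(Z|do(L)): backdoor, adjust for ∅.

desc(L)\{L}={Z}; candidates ⊆ {M,R,X}.
∅: L⊥Z given ∅ in G with L→· removed — back-door holds.
P(Z|do(L)) = P(Z|L) — no adjustment needed.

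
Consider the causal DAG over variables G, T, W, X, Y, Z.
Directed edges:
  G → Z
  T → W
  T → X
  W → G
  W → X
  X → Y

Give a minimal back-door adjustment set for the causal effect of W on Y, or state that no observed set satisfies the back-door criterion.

desc(W)\{W}={G,X,Y,Z}; candidates ⊆ {T}.
size 0: {}; under {} W still reaches {T,X,Y} ∋ Y.
{T}: W⊥Y given {T} in G with W→· removed — back-door holds.

W→Y: minimal back-door set {T}.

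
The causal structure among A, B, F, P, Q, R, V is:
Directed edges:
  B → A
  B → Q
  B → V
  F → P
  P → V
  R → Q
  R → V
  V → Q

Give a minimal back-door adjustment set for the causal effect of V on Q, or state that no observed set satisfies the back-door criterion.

desc(V)\{V}={Q}; candidates ⊆ {A,B,F,P,R}.
size 0: {}; under {} V still reaches {A,B,F,P,Q,R} ∋ Q.
size 1: {A}, {B}, {F} …(+2); under {A} V still reaches {B,F,P,Q,R} ∋ Q.
{B,R}: V⊥Q given {B,R} in G with V→· removed — back-door holds.

V→Q: minimal back-door set {B, R}.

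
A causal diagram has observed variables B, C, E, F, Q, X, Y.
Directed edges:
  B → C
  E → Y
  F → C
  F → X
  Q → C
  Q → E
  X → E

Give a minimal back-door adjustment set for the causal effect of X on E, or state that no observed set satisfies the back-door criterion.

X→E: minimal back-door set ∅.

desc(X)\{X}={E,Y}; candidates ⊆ {B,C,F,Q}.
∅: X⊥E given ∅ in G with X→· removed — back-door holds.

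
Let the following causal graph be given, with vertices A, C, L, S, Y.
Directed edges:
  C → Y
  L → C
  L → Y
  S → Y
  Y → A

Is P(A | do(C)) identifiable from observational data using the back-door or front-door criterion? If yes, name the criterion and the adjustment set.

P(A|do(C)): backdoor, adjust for {L}.

desc(C)\{C}={A,Y}; candidates ⊆ {L,S}.
size 0: {}; under {} C still reaches {A,L,Y} ∋ A.
{L}: C⊥A given {L} in G with C→· removed — back-door holds.
P(A|do(C)) = Σ_{L} P(A|C,L)·P(L).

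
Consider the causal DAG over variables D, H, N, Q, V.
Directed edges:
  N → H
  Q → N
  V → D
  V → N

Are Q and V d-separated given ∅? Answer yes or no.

Bayes-Ball from Q | ∅ reaches {H,N}.
V ∉ reach(Q|∅) ⇒ Q ⊥ V | ∅.

Yes — Q ⊥ V | ∅.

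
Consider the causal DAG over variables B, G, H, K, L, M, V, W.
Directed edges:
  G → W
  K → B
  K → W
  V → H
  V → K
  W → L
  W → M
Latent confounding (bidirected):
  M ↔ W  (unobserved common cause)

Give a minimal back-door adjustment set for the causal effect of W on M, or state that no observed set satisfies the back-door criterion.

W→M: no observed back-door set.

desc(W)\{W}={L,M}; candidates ⊆ {B,G,H,K,V}.
W↔M: latent back-door arc(s) into W.
size 0: {}; under {} W still reaches {B,G,H,K,M,V} ∋ M.
size 1: {B}, {G}, {H} …(+2); under {B} W still reaches {G,H,K,M,V} ∋ M.
size 2: {B,G}, {B,H}, {B,K} …(+7); under {B,G} W still reaches {H,K,M,V} ∋ M.
W↔M cannot be blocked by any observed set — no back-door set.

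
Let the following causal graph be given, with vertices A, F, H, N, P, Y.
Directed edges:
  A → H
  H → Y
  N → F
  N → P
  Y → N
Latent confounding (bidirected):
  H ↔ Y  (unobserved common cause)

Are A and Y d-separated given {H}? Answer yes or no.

No — A and Y are d-connected given {H}.

Bayes-Ball from A | {H} reaches {F,N,P,Y}.
Y ∈ reach(A|{H}) ⇒ A ⊥̸ Y | {H}.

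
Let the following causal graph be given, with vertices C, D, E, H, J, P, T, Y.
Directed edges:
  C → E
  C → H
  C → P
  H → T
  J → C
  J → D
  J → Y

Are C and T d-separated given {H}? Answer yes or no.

Yes — C ⊥ T | {H}.

Bayes-Ball from C | {H} reaches {D,E,J,P,Y}.
T ∉ reach(C|{H}) ⇒ C ⊥ T | {H}.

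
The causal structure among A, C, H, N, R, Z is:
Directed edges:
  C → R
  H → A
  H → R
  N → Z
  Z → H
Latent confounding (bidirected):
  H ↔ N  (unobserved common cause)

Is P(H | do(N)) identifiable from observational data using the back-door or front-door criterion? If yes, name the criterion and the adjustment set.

desc(N)\{N}={A,H,R,Z}; candidates ⊆ {C}.
N↔H: latent back-door arc(s) into N.
size 0: {}; under {} N still reaches {A,H,R} ∋ H.
size 1: {C}; under {C} N still reaches {A,H,R} ∋ H.
N↔H cannot be blocked by any observed set — no back-door set.
{Z}: (i) intercepts every directed N→H path; (ii) no back-door N→{Z}; (iii) {N} blocks every back-door {Z}→H. Front-door holds.
P(H|do(N)) = Σ_{Z} P(Z|N) Σ_{N'} P(H|Z,N')P(N').

P(H|do(N)): frontdoor, adjust for {Z}.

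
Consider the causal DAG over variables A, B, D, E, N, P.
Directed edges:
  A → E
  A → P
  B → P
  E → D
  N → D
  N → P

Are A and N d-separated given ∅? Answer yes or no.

Bayes-Ball from A | ∅ reaches {D,E,P}.
N ∉ reach(A|∅) ⇒ A ⊥ N | ∅.

Yes — A ⊥ N | ∅.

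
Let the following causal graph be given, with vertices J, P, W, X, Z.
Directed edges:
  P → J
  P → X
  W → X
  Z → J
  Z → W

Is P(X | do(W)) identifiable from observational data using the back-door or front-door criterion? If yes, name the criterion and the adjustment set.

P(X|do(W)): backdoor, adjust for ∅.

desc(W)\{W}={X}; candidates ⊆ {J,P,Z}.
∅: W⊥X given ∅ in G with W→· removed — back-door holds.
P(X|do(W)) = P(X|W) — no adjustment needed.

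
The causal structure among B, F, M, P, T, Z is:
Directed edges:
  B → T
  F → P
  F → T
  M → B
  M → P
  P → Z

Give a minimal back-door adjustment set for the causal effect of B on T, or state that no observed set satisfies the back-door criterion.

desc(B)\{B}={T}; candidates ⊆ {F,M,P,Z}.
∅: B⊥T given ∅ in G with B→· removed — back-door holds.

B→T: minimal back-door set ∅.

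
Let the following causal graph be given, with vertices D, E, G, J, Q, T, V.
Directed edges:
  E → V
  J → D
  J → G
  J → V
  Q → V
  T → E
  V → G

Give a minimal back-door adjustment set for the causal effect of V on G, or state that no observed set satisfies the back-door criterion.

desc(V)\{V}={G}; candidates ⊆ {D,E,J,Q,T}.
size 0: {}; under {} V still reaches {D,E,G,J,Q,T} ∋ G.
{J}: V⊥G given {J} in G with V→· removed — back-door holds.

V→G: minimal back-door set {J}.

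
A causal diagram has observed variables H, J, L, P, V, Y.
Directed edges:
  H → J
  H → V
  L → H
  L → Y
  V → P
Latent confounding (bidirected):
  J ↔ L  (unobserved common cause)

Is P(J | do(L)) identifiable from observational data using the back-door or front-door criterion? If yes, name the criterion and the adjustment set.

P(J|do(L)): frontdoor, adjust for {H}.

desc(L)\{L}={H,J,P,V,Y}; candidates ⊆ {—}.
L↔J: latent back-door arc(s) into L.
size 0: {}; under {} L still reaches {J} ∋ J.
L↔J cannot be blocked by any observed set — no back-door set.
{H}: (i) intercepts every directed L→J path; (ii) no back-door L→{H}; (iii) {L} blocks every back-door {H}→J. Front-door holds.
P(J|do(L)) = Σ_{H} P(H|L) Σ_{L'} P(J|H,L')P(L').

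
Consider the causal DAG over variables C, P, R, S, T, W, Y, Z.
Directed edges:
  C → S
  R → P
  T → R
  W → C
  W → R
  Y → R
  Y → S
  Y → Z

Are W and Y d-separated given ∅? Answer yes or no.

Yes — W ⊥ Y | ∅.

Bayes-Ball from W | ∅ reaches {C,P,R,S}.
Y ∉ reach(W|∅) ⇒ W ⊥ Y | ∅.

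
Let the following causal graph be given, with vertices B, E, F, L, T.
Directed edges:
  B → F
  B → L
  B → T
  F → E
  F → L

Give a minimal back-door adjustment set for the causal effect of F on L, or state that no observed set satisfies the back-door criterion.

F→L: minimal back-door set {B}.

desc(F)\{F}={E,L}; candidates ⊆ {B,T}.
size 0: {}; under {} F still reaches {B,L,T} ∋ L.
{B}: F⊥L given {B} in G with F→· removed — back-door holds.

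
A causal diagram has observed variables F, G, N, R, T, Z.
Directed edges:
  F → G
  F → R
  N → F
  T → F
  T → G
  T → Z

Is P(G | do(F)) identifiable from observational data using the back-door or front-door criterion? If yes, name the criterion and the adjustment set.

P(G|do(F)): backdoor, adjust for {T}.

desc(F)\{F}={G,R}; candidates ⊆ {N,T,Z}.
size 0: {}; under {} F still reaches {G,N,T,Z} ∋ G.
{T}: F⊥G given {T} in G with F→· removed — back-door holds.
P(G|do(F)) = Σ_{T} P(G|F,T)·P(T).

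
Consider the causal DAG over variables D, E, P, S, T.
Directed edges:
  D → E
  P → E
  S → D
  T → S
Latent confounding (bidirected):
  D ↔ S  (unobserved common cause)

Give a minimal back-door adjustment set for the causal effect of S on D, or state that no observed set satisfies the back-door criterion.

S→D: no observed back-door set.

desc(S)\{S}={D,E}; candidates ⊆ {P,T}.
S↔D: latent back-door arc(s) into S.
size 0: {}; under {} S still reaches {D,E,T} ∋ D.
size 1: {P}, {T}; under {P} S still reaches {D,E,T} ∋ D.
size 2: {P,T}; under {P,T} S still reaches {D,E} ∋ D.
S↔D cannot be blocked by any observed set — no back-door set.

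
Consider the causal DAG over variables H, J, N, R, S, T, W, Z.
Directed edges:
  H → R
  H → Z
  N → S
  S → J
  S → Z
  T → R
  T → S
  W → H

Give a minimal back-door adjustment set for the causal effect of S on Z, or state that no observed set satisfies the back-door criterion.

desc(S)\{S}={J,Z}; candidates ⊆ {H,N,R,T,W}.
∅: S⊥Z given ∅ in G with S→· removed — back-door holds.

S→Z: minimal back-door set ∅.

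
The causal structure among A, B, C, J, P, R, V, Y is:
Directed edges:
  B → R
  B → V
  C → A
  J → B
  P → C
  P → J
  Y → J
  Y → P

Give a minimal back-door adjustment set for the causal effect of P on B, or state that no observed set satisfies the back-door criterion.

P→B: minimal back-door set {Y}.

desc(P)\{P}={A,B,C,J,R,V}; candidates ⊆ {Y}.
size 0: {}; under {} P still reaches {B,J,R,V,Y} ∋ B.
{Y}: P⊥B given {Y} in G with P→· removed — back-door holds.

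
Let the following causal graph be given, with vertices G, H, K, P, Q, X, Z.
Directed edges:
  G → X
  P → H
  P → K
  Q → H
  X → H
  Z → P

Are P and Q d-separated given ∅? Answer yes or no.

Yes — P ⊥ Q | ∅.

Bayes-Ball from P | ∅ reaches {H,K,Z}.
Q ∉ reach(P|∅) ⇒ P ⊥ Q | ∅.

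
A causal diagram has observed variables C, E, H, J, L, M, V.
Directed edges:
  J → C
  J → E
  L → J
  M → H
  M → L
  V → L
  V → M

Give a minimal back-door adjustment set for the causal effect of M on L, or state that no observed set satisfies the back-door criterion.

M→L: minimal back-door set {V}.

desc(M)\{M}={C,E,H,J,L}; candidates ⊆ {V}.
size 0: {}; under {} M still reaches {C,E,J,L,V} ∋ L.
{V}: M⊥L given {V} in G with M→· removed — back-door holds.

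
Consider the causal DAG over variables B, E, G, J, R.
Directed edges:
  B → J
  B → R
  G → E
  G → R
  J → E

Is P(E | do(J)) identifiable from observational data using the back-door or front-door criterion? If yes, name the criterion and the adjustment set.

P(E|do(J)): backdoor, adjust for ∅.

desc(J)\{J}={E}; candidates ⊆ {B,G,R}.
∅: J⊥E given ∅ in G with J→· removed — back-door holds.
P(E|do(J)) = P(E|J) — no adjustment needed.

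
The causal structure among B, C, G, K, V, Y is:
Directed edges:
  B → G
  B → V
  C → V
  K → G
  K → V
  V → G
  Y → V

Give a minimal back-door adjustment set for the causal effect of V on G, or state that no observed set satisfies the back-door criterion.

V→G: minimal back-door set {B, K}.

desc(V)\{V}={G}; candidates ⊆ {B,C,K,Y}.
size 0: {}; under {} V still reaches {B,C,G,K,Y} ∋ G.
size 1: {B}, {C}, {K} …(+1); under {B} V still reaches {C,G,K,Y} ∋ G.
{B,K}: V⊥G given {B,K} in G with V→· removed — back-door holds.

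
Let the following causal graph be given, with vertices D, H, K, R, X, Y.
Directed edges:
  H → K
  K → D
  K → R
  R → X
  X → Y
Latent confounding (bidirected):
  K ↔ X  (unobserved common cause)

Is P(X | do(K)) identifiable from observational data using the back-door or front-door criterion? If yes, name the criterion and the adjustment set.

P(X|do(K)): frontdoor, adjust for {R}.

desc(K)\{K}={D,R,X,Y}; candidates ⊆ {H}.
K↔X: latent back-door arc(s) into K.
size 0: {}; under {} K still reaches {H,X,Y} ∋ X.
size 1: {H}; under {H} K still reaches {X,Y} ∋ X.
K↔X cannot be blocked by any observed set — no back-door set.
{R}: (i) intercepts every directed K→X path; (ii) no back-door K→{R}; (iii) {K} blocks every back-door {R}→X. Front-door holds.
P(X|do(K)) = Σ_{R} P(R|K) Σ_{K'} P(X|R,K')P(K').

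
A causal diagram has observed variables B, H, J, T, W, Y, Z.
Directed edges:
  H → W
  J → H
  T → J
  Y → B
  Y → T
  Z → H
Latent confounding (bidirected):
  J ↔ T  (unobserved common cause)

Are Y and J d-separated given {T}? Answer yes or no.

Bayes-Ball from Y | {T} reaches {B,H,J,W}.
J ∈ reach(Y|{T}) ⇒ Y ⊥̸ J | {T}.

No — Y and J are d-connected given {T}.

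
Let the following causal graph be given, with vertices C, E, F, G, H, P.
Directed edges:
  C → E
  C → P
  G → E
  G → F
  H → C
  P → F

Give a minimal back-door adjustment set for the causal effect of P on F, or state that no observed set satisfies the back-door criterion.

desc(P)\{P}={F}; candidates ⊆ {C,E,G,H}.
∅: P⊥F given ∅ in G with P→· removed — back-door holds.

P→F: minimal back-door set ∅.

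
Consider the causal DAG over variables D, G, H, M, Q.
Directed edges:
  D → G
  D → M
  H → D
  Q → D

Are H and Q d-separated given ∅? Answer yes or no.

Bayes-Ball from H | ∅ reaches {D,G,M}.
Q ∉ reach(H|∅) ⇒ H ⊥ Q | ∅.

Yes — H ⊥ Q | ∅.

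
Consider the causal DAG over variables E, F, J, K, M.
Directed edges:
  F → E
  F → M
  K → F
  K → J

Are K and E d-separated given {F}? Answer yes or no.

Bayes-Ball from K | {F} reaches {J}.
E ∉ reach(K|{F}) ⇒ K ⊥ E | {F}.

Yes — K ⊥ E | {F}.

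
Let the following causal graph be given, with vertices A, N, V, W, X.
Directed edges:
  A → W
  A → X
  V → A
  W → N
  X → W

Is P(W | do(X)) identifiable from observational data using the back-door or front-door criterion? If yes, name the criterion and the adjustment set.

P(W|do(X)): backdoor, adjust for {A}.

desc(X)\{X}={N,W}; candidates ⊆ {A,V}.
size 0: {}; under {} X still reaches {A,N,V,W} ∋ W.
{A}: X⊥W given {A} in G with X→· removed — back-door holds.
P(W|do(X)) = Σ_{A} P(W|X,A)·P(A).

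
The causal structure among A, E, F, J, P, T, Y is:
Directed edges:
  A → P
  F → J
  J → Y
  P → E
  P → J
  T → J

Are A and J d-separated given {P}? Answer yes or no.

Bayes-Ball from A | {P} reaches ∅.
J ∉ reach(A|{P}) ⇒ A ⊥ J | {P}.

Yes — A ⊥ J | {P}.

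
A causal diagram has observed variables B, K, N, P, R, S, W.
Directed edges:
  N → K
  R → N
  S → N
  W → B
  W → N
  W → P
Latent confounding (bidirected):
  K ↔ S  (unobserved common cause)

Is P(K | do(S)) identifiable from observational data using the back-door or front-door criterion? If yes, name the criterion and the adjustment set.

P(K|do(S)): frontdoor, adjust for {N}.

desc(S)\{S}={K,N}; candidates ⊆ {B,P,R,W}.
S↔K: latent back-door arc(s) into S.
size 0: {}; under {} S still reaches {K} ∋ K.
size 1: {B}, {P}, {R} …(+1); under {B} S still reaches {K} ∋ K.
size 2: {B,P}, {B,R}, {B,W} …(+3); under {B,P} S still reaches {K} ∋ K.
S↔K cannot be blocked by any observed set — no back-door set.
{N}: (i) intercepts every directed S→K path; (ii) no back-door S→{N}; (iii) {S} blocks every back-door {N}→K. Front-door holds.
P(K|do(S)) = Σ_{N} P(N|S) Σ_{S'} P(K|N,S')P(S').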